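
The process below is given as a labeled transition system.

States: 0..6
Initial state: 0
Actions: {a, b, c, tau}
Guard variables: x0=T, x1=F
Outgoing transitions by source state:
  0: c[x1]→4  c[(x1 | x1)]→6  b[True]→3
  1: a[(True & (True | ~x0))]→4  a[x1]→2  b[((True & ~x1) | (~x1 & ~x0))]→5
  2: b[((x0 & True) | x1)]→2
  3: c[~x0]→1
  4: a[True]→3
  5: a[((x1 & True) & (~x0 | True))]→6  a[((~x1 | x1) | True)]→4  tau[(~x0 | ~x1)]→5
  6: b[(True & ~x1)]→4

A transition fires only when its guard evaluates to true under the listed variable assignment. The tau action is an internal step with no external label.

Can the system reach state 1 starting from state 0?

8 transition(s) survive guard evaluation.
depth 0: {0}
depth 1: {3}  total {0,3}
R = {0,3}

Answer: UNREACHABLE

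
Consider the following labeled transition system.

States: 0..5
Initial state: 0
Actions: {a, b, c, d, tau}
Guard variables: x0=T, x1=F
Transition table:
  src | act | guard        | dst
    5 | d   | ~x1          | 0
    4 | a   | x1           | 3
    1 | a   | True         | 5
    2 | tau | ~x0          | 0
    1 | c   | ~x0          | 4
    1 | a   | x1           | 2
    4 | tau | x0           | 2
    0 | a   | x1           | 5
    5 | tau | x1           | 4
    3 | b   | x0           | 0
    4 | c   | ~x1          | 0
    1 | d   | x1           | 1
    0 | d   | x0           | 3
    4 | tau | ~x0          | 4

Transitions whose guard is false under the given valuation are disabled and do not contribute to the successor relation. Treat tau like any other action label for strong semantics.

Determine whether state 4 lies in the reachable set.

Answer: UNREACHABLE

Working:
6 transition(s) survive guard evaluation.
depth 0: {0}
depth 1: {3}  now seen {0,3}
R = {0,3}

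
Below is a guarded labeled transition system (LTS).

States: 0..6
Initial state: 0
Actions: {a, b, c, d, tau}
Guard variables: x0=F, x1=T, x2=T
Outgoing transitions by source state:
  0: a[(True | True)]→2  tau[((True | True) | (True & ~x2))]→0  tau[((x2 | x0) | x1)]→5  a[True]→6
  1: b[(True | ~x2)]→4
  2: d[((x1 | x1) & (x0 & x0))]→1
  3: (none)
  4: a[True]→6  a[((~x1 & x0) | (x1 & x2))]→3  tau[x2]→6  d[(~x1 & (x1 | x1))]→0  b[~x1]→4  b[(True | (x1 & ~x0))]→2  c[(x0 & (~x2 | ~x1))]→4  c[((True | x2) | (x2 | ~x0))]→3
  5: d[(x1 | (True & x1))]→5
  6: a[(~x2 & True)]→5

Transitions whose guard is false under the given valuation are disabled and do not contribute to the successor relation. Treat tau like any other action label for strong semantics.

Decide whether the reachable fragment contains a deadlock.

Reachable = {0,2,5,6}
  0: a→2  a→6  tau→0  tau→5  [4 exit(s)]
  2: ∅  [STUCK]
  5: d→5  [1 exit(s)]
  6: ∅  [STUCK]
Path to 2: a

Answer: DEADLOCK at state 2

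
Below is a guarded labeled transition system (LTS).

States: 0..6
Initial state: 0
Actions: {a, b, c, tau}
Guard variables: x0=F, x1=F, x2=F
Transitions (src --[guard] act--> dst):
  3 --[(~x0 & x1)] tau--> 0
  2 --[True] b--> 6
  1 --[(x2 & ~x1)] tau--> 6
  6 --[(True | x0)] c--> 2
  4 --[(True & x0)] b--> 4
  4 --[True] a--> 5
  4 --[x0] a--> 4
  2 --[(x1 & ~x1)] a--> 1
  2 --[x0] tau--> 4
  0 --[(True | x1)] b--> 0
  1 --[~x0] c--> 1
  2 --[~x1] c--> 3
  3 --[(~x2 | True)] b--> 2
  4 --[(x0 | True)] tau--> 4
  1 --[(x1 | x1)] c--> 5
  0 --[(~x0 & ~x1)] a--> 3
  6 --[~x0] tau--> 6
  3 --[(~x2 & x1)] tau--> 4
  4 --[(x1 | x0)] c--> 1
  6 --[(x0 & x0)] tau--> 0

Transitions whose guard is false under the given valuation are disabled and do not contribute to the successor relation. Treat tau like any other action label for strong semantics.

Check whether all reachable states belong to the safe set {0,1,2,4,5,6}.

Answer: INVARIANT VIOLATED at state 3

Analysis:
Safe = {0,1,2,4,5,6}
Reach set: {0,2,3,6}
  0: safe
  2: safe
  3: ✗ unsafe
  6: safe
reach 3 via a — violates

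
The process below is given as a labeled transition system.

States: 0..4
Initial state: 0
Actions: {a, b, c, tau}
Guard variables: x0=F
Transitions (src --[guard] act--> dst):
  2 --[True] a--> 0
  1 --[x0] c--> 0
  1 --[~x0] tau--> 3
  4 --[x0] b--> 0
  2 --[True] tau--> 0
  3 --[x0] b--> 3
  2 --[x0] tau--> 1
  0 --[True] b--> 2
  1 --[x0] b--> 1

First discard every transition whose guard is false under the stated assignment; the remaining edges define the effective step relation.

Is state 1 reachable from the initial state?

Guard filter leaves 4 enabled edge(s).
L0 = {0}
L1 = {2}  cumulative {0,2}
Reachable = {0,2}

Answer: UNREACHABLE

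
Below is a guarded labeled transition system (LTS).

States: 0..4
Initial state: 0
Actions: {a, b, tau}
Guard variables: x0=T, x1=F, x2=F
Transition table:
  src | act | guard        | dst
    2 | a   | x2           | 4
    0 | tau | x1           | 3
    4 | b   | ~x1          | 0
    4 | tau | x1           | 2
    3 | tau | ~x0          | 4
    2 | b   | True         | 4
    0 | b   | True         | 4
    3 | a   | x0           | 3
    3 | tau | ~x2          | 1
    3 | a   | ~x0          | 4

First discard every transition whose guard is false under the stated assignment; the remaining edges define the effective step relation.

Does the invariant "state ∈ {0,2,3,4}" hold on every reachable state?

Answer: INVARIANT HOLDS

Analysis:
Safe = {0,2,3,4}
Reach set: {0,4}
  0: ok
  4: ok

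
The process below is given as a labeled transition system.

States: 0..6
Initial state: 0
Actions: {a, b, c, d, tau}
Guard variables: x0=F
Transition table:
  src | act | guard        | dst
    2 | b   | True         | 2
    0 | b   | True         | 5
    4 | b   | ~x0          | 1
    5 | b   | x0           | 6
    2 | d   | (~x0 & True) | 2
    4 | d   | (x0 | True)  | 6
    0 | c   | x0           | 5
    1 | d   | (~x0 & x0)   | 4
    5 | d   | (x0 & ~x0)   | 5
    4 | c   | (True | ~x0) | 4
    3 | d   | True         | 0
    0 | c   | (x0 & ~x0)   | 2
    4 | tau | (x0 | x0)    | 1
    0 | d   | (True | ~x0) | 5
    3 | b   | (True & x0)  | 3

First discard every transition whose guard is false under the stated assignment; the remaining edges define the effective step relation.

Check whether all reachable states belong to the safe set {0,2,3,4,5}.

Answer: INVARIANT HOLDS

Analysis:
Safe = {0,2,3,4,5}
R = {0,5}
  0: ✓
  5: ✓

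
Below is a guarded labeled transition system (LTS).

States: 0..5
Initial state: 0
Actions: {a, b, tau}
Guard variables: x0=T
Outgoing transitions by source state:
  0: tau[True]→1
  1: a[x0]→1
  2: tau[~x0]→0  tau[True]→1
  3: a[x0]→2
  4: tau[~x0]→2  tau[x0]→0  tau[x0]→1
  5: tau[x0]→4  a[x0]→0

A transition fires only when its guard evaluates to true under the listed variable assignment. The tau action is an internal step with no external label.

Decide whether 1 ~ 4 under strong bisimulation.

Compute ~ classes (split until stable):
  P[0] = {{0,1,2,3,4,5}}
  P[1] = {{0,2,4},{1,3},{5}}
  P[2] = {{0,2},{1},{3},{4},{5}}
Fixed point at round 3; 5 class(es).
1∈{1}, 4∈{4}

Answer: NOT BISIMILAR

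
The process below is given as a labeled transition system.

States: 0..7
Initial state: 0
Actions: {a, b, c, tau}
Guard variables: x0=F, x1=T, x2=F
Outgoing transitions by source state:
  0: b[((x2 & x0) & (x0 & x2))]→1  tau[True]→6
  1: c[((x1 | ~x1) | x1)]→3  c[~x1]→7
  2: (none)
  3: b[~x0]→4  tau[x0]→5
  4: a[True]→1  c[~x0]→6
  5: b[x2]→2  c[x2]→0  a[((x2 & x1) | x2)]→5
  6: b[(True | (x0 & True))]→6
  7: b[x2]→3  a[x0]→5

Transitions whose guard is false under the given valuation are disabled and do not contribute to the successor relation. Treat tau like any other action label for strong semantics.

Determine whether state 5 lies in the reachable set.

After dropping false guards: 6 live edges.
depth 0: {0}
depth 1: {6}  cumulative {0,6}
R = {0,6}

Answer: UNREACHABLE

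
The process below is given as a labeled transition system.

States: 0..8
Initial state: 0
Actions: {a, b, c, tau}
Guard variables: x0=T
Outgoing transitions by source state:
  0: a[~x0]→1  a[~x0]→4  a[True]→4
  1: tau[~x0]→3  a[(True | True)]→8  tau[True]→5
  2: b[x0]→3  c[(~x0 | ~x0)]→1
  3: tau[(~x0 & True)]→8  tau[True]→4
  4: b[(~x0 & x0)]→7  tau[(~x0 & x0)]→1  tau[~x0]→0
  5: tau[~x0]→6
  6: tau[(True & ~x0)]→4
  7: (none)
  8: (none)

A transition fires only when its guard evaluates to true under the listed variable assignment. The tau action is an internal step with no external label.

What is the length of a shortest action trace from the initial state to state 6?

Answer: UNREACHABLE

Working:
Layered search for 6:
  depth 0: {0}
  depth 1: {4}
6 never appears.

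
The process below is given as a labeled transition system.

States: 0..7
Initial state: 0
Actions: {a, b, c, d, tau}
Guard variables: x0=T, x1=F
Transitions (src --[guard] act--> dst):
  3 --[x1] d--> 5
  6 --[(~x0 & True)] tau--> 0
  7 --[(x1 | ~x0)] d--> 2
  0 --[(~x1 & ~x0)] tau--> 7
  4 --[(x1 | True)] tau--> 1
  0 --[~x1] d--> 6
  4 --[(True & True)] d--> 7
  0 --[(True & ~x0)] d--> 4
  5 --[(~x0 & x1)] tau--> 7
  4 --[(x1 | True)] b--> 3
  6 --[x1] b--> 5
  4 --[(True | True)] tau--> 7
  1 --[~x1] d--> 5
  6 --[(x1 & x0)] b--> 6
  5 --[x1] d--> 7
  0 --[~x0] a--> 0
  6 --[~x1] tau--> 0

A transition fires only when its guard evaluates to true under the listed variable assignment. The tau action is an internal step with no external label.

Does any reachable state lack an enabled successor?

Reachable = {0,6}
  0: d→6  [1 out]
  6: tau→0  [1 out]

Answer: DEADLOCK-FREE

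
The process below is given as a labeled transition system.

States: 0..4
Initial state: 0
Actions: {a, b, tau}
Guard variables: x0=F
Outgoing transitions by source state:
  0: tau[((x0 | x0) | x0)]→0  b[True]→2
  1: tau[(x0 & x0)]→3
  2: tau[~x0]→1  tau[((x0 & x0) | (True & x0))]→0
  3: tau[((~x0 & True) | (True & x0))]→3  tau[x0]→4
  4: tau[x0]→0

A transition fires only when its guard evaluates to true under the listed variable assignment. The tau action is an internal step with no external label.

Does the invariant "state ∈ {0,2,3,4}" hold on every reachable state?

Answer: INVARIANT VIOLATED at state 1

Trace:
Allowed set {0,2,3,4}
R = {0,1,2}
  0: ok
  1: ✗ unsafe
  2: ok
witness against invariant: b·tau → 1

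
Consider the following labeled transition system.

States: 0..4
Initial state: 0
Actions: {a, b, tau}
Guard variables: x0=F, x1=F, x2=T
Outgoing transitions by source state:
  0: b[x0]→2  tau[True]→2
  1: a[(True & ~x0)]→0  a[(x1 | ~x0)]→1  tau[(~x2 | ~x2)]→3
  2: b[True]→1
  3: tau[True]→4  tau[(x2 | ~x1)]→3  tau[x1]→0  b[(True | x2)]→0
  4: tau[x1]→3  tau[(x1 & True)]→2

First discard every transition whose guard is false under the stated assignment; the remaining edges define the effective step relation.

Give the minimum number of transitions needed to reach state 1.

Answer: 2

Trace:
Breadth-first toward 1:
  L0 = {0}
  L1 = {2}
  L2 = {1}
first hit 1 at d=2 via tau·b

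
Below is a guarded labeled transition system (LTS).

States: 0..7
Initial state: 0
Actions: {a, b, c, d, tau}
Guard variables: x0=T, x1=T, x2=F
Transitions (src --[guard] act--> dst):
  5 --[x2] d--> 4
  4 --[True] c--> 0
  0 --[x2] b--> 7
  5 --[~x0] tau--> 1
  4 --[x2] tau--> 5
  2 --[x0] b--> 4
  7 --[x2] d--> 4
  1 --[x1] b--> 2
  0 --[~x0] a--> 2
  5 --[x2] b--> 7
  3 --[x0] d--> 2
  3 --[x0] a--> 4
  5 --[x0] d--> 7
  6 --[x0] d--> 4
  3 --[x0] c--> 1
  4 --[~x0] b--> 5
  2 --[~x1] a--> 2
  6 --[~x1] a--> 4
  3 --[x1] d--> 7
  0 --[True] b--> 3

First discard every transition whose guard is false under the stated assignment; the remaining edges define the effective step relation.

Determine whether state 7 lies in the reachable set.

After dropping false guards: 10 live edges.
Layer 0: {0}
Layer 1: {3}  now seen {0,3}
Layer 2: {1,2,4,7}  now seen {0,1,2,3,4,7}
Reachable = {0,1,2,3,4,7}
Path to 7: b·d

Answer: REACHABLE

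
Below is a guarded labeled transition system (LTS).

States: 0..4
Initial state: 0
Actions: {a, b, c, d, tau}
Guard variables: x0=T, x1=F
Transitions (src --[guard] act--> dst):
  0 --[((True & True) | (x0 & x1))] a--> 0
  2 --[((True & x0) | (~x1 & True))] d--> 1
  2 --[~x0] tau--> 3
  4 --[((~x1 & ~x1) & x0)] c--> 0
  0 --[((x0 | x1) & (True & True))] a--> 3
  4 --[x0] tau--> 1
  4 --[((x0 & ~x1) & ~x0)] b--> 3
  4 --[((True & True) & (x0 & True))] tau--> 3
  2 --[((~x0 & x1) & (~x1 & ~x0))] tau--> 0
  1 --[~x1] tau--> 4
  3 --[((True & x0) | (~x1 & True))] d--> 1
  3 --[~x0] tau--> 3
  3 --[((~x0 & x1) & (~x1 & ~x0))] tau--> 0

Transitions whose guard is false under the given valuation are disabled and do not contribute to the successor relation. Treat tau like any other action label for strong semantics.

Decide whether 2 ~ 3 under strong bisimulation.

Answer: BISIMILAR

Trace:
Bisimulation quotient by refinement:
  π0 = {{0,1,2,3,4}}
  π1 = {{0},{1},{2,3},{4}}
stable after 2 split(s): 4 block(s)
[2]={2,3}  [3]={2,3}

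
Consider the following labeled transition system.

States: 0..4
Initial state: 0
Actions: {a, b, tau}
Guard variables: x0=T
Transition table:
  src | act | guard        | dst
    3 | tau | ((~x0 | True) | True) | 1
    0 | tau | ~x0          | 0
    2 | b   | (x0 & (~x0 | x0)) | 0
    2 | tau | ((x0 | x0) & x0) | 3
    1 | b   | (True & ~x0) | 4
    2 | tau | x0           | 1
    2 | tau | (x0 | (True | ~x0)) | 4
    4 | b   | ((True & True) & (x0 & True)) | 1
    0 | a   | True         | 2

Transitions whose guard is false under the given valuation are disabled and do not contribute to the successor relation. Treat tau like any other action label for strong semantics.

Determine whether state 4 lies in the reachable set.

Answer: REACHABLE

Working:
7 transition(s) survive guard evaluation.
L0 = {0}
L1 = {2}  cumulative {0,2}
L2 = {1,3,4}  cumulative {0,1,2,3,4}
Reachable = {0,1,2,3,4}
witness 4: a·tau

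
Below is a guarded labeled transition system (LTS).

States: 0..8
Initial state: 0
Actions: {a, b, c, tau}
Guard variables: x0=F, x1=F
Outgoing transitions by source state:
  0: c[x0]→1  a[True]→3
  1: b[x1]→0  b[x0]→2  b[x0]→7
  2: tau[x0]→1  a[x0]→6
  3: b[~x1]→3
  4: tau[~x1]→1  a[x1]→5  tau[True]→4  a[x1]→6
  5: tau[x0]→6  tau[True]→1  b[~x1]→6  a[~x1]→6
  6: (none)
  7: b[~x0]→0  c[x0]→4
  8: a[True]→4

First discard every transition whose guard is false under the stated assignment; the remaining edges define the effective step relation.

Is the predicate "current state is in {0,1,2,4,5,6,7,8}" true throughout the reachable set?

Answer: INVARIANT VIOLATED at state 3

Working:
Safe = {0,1,2,4,5,6,7,8}
Reachable = {0,3}
  0: safe
  3: ✗ unsafe
reach 3 via a — violates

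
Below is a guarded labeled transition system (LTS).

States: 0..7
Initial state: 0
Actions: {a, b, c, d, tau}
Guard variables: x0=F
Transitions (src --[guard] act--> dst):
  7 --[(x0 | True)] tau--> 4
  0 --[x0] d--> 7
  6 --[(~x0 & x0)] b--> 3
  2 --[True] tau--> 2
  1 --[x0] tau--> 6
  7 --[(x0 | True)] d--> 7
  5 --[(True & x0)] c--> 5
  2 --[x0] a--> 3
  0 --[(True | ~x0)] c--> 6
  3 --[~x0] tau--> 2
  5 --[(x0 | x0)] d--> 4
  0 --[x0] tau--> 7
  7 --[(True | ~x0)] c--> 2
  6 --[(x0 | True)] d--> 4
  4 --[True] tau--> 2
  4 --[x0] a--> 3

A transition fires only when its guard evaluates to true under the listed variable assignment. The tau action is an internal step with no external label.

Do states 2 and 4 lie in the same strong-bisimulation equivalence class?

Answer: BISIMILAR

Analysis:
Bisimulation quotient by refinement:
  round 0: {{0,1,2,3,4,5,6,7}}
  round 1: {{0},{1,5},{2,3,4},{6},{7}}
5 equivalence class(es) (converged in 2)
class of 2: {2,3,4}; class of 4: {2,3,4}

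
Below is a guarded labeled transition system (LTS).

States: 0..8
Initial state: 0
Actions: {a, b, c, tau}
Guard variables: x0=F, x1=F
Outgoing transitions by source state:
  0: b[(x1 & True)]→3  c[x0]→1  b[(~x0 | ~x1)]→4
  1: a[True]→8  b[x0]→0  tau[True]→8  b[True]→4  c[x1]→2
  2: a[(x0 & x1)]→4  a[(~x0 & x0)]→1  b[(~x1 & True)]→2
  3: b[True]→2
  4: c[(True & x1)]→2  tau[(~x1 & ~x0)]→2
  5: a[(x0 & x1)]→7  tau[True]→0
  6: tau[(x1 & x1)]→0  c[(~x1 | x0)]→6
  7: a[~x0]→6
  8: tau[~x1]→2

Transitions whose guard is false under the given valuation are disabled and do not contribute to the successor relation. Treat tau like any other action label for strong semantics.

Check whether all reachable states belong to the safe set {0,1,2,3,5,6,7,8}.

Safe = {0,1,2,3,5,6,7,8}
R = {0,2,4}
  0: ✓
  2: ✓
  4: VIOLATES
reach 4 via b — violates

Answer: INVARIANT VIOLATED at state 4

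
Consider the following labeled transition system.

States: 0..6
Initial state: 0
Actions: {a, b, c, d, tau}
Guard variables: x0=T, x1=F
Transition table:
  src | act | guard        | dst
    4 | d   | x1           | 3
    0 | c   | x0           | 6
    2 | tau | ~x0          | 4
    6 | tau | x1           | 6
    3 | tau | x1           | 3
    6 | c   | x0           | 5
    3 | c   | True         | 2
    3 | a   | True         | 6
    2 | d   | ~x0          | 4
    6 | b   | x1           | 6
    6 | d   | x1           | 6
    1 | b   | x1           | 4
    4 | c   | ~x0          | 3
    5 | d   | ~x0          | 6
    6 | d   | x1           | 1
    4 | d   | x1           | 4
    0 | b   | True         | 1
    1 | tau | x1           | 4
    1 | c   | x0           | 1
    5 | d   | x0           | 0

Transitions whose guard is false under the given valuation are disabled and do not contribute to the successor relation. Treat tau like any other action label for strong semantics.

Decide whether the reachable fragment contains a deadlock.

Answer: DEADLOCK-FREE

Working:
R = {0,1,5,6}
  0: b→1  c→6  [deg 2]
  1: c→1  [deg 1]
  5: d→0  [deg 1]
  6: c→5  [deg 1]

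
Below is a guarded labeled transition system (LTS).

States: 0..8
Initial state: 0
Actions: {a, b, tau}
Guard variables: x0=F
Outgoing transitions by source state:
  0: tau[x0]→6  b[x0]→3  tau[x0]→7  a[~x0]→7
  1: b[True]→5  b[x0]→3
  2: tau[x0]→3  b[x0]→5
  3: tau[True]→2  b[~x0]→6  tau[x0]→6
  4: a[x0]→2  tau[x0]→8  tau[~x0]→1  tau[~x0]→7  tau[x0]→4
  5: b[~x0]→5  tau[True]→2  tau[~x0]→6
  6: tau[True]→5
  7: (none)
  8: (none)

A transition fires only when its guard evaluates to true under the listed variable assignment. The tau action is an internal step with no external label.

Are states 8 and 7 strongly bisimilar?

Answer: BISIMILAR

Analysis:
Refine partition for ~:
  π0 = {{0,1,2,3,4,5,6,7,8}}
  π1 = {{0},{1},{2,7,8},{3,5},{4,6}}
  π2 = {{0},{1},{2,7,8},{3},{4},{5},{6}}
7 equivalence class(es) (converged in 3)
class of 8: {2,7,8}; class of 7: {2,7,8}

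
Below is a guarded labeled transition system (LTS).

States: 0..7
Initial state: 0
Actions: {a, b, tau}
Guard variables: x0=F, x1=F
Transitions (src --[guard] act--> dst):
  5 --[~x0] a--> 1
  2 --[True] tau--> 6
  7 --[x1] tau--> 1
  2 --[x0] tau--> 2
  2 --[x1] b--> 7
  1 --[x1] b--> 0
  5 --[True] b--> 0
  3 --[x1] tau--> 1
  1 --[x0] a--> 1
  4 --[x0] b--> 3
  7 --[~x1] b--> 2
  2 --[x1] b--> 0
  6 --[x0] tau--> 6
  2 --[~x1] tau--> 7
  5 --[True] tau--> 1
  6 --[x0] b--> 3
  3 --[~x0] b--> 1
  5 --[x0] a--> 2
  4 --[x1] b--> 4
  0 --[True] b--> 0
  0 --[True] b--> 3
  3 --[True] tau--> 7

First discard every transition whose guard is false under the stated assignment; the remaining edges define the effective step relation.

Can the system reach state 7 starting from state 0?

Guard filter leaves 10 enabled edge(s).
L0 = {0}
L1 = {3}  total {0,3}
L2 = {1,7}  total {0,1,3,7}
L3 = {2}  total {0,1,2,3,7}
L4 = {6}  total {0,1,2,3,6,7}
Reach set: {0,1,2,3,6,7}
trace reaching 7: b·tau

Answer: REACHABLE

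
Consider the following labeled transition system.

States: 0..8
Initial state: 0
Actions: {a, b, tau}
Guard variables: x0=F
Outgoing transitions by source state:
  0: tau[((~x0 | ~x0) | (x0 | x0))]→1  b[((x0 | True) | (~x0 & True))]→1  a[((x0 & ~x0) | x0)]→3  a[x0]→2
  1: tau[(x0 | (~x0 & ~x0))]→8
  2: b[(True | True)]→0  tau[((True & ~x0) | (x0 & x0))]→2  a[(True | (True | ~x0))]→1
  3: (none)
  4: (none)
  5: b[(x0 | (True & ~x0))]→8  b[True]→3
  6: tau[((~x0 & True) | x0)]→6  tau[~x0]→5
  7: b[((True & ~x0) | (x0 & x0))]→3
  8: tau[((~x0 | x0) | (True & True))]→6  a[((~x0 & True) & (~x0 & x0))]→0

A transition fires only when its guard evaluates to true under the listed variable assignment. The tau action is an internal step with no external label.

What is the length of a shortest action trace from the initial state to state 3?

Answer: 5

Analysis:
BFS to 3:
  L0 = {0}
  L1 = {1}
  L2 = {8}
  L3 = {6}
  L4 = {5}
  L5 = {3}
3 enters at depth 5; path b·tau·tau·tau·b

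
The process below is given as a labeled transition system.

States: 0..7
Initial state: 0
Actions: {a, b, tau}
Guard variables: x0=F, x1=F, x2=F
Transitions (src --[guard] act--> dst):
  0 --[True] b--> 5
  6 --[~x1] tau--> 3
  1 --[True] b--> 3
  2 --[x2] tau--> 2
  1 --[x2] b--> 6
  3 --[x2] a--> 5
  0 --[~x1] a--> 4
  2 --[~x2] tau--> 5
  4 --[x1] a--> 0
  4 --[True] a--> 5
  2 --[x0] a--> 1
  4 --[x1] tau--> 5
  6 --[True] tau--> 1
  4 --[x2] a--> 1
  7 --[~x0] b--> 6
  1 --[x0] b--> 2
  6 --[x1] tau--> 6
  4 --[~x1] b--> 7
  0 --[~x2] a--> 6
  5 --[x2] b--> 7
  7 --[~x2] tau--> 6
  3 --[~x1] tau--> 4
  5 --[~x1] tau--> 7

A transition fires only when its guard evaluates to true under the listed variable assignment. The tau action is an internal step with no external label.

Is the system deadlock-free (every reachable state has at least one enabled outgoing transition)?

Reach set: {0,1,3,4,5,6,7}
  0: a→4  a→6  b→5  [deg 3]
  1: b→3  [deg 1]
  3: tau→4  [deg 1]
  4: a→5  b→7  [deg 2]
  5: tau→7  [deg 1]
  6: tau→1  tau→3  [deg 2]
  7: b→6  tau→6  [deg 2]

Answer: DEADLOCK-FREE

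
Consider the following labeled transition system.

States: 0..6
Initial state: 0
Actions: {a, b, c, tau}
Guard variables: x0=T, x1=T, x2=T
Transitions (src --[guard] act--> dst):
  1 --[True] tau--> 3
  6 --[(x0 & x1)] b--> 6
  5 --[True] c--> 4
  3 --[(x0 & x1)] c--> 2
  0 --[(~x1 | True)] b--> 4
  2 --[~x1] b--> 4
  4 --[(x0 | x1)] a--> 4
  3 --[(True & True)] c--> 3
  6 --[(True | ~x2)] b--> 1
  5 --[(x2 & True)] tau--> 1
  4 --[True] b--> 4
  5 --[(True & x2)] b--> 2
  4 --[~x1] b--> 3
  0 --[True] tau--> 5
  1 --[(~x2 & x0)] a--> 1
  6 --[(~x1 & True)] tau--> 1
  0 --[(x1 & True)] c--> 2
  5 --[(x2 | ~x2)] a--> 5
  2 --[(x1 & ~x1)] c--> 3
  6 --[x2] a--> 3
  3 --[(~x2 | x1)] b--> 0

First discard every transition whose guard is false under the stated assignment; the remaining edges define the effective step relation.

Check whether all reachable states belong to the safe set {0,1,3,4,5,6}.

Inv-set: {0,1,3,4,5,6}
Reachable = {0,1,2,3,4,5}
  0: ✓
  1: ✓
  2: VIOLATES
  3: ✓
  4: ✓
  5: ✓
counterexample path to 2: c

Answer: INVARIANT VIOLATED at state 2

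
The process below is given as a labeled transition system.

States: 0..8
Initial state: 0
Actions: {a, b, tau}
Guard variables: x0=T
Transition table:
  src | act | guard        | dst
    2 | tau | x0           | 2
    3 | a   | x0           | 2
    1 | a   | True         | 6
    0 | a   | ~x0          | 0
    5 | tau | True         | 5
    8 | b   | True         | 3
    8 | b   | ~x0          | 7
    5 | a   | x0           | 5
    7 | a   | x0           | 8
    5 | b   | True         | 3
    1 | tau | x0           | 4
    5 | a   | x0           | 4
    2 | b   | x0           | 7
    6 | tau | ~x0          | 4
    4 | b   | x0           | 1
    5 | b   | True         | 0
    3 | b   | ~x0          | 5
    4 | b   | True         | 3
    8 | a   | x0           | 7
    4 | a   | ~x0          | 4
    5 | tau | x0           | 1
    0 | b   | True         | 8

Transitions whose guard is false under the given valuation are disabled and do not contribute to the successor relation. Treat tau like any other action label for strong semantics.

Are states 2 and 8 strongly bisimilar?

Answer: NOT BISIMILAR

Trace:
Bisimulation quotient by refinement:
  round 0: {{0,1,2,3,4,5,6,7,8}}
  round 1: {{0,4},{1},{2},{3,7},{5},{6},{8}}
  round 2: {{0},{1},{2},{3},{4},{5},{6},{7},{8}}
9 equivalence class(es) (converged in 3)
[2]={2}  [8]={8}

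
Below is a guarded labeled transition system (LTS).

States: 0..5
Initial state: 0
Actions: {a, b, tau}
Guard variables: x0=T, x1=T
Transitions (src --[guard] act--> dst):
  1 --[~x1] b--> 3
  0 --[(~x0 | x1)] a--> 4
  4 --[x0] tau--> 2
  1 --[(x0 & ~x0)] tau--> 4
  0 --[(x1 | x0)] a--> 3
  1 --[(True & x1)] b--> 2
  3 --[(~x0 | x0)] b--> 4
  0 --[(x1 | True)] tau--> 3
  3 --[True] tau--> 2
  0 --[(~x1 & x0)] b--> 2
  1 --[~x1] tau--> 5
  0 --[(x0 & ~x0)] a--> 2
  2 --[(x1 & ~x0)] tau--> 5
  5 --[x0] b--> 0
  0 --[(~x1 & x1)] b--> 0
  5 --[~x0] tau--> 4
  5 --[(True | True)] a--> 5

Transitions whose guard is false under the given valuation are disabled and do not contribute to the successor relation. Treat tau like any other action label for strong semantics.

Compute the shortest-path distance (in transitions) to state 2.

Answer: 2

Trace:
BFS to 2:
  L0 = {0}
  L1 = {3,4}
  L2 = {2}
2 enters at depth 2; path a·tau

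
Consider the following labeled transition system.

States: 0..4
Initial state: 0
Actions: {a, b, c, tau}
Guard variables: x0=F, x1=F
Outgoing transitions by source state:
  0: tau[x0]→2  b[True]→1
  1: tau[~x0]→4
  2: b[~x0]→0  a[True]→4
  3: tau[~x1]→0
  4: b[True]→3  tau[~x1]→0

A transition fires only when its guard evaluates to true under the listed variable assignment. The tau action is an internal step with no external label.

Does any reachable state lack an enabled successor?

Answer: DEADLOCK-FREE

Trace:
R = {0,1,3,4}
  0: b→1  [1 out]
  1: tau→4  [1 out]
  3: tau→0  [1 out]
  4: b→3  tau→0  [2 out]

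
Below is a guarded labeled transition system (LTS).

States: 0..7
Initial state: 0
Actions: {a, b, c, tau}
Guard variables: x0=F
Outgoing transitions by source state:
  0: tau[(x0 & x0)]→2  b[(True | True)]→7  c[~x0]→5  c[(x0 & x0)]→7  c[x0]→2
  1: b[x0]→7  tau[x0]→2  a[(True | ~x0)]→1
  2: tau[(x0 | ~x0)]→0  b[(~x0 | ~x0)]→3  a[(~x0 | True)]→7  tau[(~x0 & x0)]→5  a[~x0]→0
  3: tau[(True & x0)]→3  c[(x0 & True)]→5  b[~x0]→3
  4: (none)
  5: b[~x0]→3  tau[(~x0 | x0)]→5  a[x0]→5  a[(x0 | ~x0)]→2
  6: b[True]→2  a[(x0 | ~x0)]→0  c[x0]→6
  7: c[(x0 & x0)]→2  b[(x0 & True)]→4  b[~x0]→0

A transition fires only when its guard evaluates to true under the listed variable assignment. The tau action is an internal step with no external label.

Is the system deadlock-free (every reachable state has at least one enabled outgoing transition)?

Reachable = {0,2,3,5,7}
  0: b→7  c→5  [2 exit(s)]
  2: a→0  a→7  b→3  tau→0  [4 exit(s)]
  3: b→3  [1 exit(s)]
  5: a→2  b→3  tau→5  [3 exit(s)]
  7: b→0  [1 exit(s)]

Answer: DEADLOCK-FREE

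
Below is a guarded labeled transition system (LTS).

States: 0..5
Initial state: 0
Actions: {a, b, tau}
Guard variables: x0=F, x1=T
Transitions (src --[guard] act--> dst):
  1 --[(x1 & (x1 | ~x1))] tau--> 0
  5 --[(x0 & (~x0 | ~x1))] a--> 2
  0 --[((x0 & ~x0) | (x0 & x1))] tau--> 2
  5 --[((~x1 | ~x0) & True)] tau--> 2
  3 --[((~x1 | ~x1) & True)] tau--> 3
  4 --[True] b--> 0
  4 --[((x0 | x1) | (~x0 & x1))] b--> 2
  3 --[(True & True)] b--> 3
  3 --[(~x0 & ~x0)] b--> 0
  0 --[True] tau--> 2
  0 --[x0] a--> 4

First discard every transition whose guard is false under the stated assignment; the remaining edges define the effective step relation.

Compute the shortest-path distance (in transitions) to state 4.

Breadth-first toward 4:
  Layer 0: {0}
  Layer 1: {2}
4 never appears.

Answer: UNREACHABLE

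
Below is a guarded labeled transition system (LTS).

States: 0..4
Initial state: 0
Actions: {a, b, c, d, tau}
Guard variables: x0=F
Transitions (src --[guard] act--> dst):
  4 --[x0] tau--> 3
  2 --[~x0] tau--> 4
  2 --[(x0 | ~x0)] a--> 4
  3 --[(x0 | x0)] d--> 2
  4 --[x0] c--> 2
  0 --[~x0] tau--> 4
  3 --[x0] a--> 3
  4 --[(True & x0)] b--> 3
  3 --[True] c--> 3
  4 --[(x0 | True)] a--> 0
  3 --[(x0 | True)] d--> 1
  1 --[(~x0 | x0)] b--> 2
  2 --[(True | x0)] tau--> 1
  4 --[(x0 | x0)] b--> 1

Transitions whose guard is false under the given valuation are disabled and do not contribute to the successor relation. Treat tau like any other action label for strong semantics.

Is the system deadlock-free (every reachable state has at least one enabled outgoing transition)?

Reachable = {0,4}
  0: tau→4  [1 out]
  4: a→0  [1 out]

Answer: DEADLOCK-FREE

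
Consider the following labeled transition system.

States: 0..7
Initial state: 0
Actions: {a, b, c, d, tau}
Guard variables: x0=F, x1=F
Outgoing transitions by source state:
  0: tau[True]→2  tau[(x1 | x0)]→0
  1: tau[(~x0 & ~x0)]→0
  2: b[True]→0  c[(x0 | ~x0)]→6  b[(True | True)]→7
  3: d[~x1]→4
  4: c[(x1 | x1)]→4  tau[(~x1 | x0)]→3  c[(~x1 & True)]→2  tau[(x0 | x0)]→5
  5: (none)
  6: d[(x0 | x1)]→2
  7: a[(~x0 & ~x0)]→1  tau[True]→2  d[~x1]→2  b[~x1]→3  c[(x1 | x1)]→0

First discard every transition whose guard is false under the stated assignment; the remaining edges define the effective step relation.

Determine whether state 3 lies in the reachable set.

12 transition(s) survive guard evaluation.
Layer 0: {0}
Layer 1: {2}  cumulative {0,2}
Layer 2: {6,7}  cumulative {0,2,6,7}
Layer 3: {1,3}  cumulative {0,1,2,3,6,7}
Layer 4: {4}  cumulative {0,1,2,3,4,6,7}
Reach set: {0,1,2,3,4,6,7}
witness 3: tau·b·b

Answer: REACHABLE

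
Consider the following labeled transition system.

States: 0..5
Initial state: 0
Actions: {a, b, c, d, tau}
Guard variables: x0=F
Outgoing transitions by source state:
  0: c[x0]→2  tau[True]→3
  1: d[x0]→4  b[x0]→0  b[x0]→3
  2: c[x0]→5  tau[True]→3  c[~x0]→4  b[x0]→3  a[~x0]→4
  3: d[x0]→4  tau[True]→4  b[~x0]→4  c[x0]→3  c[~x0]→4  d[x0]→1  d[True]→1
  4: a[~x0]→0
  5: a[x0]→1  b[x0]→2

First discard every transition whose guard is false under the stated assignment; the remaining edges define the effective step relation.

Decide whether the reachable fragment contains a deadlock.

Reach set: {0,1,3,4}
  0: tau→3  [1 exit(s)]
  1: ∅  [no exit]
  3: b→4  c→4  d→1  tau→4  [4 exit(s)]
  4: a→0  [1 exit(s)]
witness 1: tau·d

Answer: DEADLOCK at state 1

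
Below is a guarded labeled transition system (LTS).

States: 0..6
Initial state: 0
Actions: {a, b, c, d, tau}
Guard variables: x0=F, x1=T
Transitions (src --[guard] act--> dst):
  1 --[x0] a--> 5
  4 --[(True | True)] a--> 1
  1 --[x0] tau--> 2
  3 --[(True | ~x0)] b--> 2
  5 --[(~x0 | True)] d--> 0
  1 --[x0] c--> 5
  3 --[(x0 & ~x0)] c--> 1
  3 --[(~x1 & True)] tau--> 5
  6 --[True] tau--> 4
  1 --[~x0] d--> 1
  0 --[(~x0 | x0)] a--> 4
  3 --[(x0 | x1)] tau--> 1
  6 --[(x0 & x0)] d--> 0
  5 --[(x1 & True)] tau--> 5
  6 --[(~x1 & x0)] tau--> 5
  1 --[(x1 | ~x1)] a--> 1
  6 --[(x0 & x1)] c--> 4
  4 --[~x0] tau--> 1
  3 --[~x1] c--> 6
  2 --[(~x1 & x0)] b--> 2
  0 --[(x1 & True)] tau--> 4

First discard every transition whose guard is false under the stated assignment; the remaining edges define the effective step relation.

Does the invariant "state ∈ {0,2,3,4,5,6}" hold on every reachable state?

Answer: INVARIANT VIOLATED at state 1

Analysis:
Allowed set {0,2,3,4,5,6}
Reach set: {0,1,4}
  0: ✓
  1: outside
  4: ✓
reach 1 via a·a — violates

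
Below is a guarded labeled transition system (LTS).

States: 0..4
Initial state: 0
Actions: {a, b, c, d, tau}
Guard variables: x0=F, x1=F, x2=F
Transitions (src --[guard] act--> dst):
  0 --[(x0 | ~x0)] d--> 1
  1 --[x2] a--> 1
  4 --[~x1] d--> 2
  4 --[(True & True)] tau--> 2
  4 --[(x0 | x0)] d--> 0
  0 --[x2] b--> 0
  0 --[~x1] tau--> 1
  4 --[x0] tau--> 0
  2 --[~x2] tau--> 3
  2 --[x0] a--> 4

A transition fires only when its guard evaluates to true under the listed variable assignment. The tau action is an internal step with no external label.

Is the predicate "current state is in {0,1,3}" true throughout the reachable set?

Inv-set: {0,1,3}
Reachable = {0,1}
  0: ok
  1: ok

Answer: INVARIANT HOLDS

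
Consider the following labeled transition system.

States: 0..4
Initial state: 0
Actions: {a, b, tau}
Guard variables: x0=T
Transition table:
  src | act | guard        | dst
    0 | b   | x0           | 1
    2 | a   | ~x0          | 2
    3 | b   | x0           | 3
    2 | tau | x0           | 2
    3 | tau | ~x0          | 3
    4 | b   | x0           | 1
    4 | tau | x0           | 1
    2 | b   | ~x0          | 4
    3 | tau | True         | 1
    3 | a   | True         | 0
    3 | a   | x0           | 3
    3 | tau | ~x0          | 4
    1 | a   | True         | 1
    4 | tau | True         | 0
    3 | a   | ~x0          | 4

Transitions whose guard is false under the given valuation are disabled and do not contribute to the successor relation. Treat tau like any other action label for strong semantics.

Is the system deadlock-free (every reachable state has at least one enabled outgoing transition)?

Answer: DEADLOCK-FREE

Trace:
Reach set: {0,1}
  0: b→1  [1 out]
  1: a→1  [1 out]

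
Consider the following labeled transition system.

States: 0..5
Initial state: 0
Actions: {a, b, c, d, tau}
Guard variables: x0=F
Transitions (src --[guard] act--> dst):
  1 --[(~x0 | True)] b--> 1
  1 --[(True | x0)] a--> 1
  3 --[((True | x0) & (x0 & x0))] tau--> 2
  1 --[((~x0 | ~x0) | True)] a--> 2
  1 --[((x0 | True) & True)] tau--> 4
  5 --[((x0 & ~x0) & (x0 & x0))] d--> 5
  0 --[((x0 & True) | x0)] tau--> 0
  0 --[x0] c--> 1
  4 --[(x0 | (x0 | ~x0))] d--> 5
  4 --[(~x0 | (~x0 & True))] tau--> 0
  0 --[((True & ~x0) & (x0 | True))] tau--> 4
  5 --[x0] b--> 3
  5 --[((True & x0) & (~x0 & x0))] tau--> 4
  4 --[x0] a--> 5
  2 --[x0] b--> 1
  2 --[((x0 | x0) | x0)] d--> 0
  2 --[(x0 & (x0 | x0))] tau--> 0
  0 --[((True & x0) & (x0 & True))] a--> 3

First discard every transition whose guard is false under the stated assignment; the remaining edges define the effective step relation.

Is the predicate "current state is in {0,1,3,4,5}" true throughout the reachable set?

Safe = {0,1,3,4,5}
Reach set: {0,4,5}
  0: ok
  4: ok
  5: ok

Answer: INVARIANT HOLDS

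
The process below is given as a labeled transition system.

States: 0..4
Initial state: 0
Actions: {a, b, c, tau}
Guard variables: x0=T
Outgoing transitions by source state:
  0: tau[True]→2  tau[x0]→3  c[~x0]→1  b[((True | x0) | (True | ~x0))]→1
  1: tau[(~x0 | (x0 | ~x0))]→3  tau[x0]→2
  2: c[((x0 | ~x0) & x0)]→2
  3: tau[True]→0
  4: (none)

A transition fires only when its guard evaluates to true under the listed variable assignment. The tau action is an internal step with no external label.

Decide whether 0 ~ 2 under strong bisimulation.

Compute ~ classes (split until stable):
  π0 = {{0,1,2,3,4}}
  π1 = {{0},{1,3},{2},{4}}
  π2 = {{0},{1},{2},{3},{4}}
stable after 3 split(s): 5 block(s)
class of 0: {0}; class of 2: {2}

Answer: NOT BISIMILAR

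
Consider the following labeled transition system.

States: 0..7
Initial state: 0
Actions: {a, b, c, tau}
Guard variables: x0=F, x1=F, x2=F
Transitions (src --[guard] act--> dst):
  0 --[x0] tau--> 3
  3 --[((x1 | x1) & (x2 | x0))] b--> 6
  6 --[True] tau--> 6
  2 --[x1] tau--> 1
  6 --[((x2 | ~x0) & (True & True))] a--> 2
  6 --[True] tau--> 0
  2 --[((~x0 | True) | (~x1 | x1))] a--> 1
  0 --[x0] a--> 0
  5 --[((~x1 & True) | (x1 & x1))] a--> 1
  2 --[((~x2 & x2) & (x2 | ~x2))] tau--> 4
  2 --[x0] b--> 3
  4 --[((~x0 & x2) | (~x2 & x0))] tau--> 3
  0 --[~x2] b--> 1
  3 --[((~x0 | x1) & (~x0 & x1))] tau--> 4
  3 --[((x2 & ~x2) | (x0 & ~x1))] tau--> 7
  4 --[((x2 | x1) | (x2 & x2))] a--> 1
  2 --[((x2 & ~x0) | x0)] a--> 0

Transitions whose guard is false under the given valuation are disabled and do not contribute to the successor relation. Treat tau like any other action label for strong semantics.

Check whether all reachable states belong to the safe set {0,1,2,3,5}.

Safe = {0,1,2,3,5}
Reach set: {0,1}
  0: safe
  1: safe

Answer: INVARIANT HOLDS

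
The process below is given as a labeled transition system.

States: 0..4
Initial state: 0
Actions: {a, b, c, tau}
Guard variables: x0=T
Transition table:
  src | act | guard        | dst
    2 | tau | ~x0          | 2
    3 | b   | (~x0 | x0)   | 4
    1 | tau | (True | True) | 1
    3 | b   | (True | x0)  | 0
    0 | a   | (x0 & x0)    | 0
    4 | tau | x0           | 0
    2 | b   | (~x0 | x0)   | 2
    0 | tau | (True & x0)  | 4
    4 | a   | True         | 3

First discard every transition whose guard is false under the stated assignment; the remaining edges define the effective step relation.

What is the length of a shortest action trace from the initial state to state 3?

Answer: 2

Trace:
BFS to 3:
  depth 0: {0}
  depth 1: {4}
  depth 2: {3}
first hit 3 at d=2 via tau·a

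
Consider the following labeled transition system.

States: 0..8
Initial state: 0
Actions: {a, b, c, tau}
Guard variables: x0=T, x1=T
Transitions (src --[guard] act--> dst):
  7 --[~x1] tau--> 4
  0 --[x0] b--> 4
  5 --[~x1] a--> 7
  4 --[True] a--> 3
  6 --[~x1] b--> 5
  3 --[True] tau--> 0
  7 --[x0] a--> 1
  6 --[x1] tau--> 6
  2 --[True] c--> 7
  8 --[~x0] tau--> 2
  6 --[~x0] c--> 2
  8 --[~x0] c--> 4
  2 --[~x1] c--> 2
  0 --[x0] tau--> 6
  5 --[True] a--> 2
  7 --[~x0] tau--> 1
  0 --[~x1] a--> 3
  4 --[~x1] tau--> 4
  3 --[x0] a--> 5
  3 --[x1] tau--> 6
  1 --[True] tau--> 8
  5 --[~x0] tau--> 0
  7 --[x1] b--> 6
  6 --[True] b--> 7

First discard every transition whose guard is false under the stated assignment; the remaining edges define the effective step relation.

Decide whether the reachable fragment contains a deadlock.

Reach set: {0,1,2,3,4,5,6,7,8}
  0: b→4  tau→6  [2 exit(s)]
  1: tau→8  [1 exit(s)]
  2: c→7  [1 exit(s)]
  3: a→5  tau→0  tau→6  [3 exit(s)]
  4: a→3  [1 exit(s)]
  5: a→2  [1 exit(s)]
  6: b→7  tau→6  [2 exit(s)]
  7: a→1  b→6  [2 exit(s)]
  8: ∅  [STUCK]
trace reaching 8: tau·b·a·tau

Answer: DEADLOCK at state 8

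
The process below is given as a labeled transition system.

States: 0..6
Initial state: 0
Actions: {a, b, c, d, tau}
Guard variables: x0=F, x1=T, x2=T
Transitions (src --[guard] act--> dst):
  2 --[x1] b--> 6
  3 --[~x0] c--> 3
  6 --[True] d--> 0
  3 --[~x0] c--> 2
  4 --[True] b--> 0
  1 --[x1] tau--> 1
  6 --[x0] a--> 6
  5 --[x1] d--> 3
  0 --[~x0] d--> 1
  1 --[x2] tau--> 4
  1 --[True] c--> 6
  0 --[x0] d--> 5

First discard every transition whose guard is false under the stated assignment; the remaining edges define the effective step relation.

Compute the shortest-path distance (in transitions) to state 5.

Answer: UNREACHABLE

Working:
Layered search for 5:
  L0 = {0}
  L1 = {1}
  L2 = {4,6}
5 never appears.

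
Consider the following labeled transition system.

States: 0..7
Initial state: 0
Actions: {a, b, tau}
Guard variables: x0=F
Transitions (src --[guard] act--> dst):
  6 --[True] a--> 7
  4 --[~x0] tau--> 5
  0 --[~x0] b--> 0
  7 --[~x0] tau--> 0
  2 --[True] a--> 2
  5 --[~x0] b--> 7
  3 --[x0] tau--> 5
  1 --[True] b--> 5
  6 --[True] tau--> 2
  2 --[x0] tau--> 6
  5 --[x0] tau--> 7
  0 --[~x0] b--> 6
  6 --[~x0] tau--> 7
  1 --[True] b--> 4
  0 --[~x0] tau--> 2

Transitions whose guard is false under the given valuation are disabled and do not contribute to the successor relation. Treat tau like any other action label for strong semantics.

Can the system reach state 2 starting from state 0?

12 transition(s) survive guard evaluation.
depth 0: {0}
depth 1: {2,6}  total {0,2,6}
depth 2: {7}  total {0,2,6,7}
Reachable = {0,2,6,7}
Path to 2: tau

Answer: REACHABLE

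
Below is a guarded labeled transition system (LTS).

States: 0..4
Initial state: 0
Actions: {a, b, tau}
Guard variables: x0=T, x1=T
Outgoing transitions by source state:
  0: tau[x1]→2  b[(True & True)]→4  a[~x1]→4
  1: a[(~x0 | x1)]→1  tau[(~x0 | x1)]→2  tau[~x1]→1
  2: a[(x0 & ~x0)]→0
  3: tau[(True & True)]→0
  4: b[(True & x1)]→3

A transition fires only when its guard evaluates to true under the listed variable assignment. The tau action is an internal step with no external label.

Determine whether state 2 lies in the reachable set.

Answer: REACHABLE

Analysis:
After dropping false guards: 6 live edges.
L0 = {0}
L1 = {2,4}  cumulative {0,2,4}
L2 = {3}  cumulative {0,2,3,4}
Reach set: {0,2,3,4}
trace reaching 2: tau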